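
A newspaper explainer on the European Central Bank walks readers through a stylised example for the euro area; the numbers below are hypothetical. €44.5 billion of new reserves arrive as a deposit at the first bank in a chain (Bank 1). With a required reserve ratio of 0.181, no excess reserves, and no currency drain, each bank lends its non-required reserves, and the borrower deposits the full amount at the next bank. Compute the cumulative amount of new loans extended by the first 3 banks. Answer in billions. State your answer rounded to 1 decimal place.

Bank i lends (1 − rr)^i of the original deposit: Bank 1 lends 44.5·0.8190 = 36.4455, Bank 2 lends 44.5·0.8190² ≈ 29.8489, and so on.
Summing a geometric series: total = 44.5·[0.8190·(1 − 0.8190^3) / (1 − 0.8190)] ≈ 90.7406 billion.

€90.7 billion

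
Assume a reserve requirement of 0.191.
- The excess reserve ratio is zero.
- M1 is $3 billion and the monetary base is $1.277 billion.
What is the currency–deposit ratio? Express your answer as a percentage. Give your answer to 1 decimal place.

40.9%

Using m = M/MB = 3/1.277 ≈ 2.349256. From m = (1 + c)/(c + rr + e), rearranging gives 1 + c = m·(c + rr + e), so c·(1 − m) = m·(rr + e) − 1.
Hence c = [m·(rr + e) − 1]/(1 − m) = [2.349256 × (0.191 + 0) − 1] / (1 − 2.349256) ≈ 0.408590.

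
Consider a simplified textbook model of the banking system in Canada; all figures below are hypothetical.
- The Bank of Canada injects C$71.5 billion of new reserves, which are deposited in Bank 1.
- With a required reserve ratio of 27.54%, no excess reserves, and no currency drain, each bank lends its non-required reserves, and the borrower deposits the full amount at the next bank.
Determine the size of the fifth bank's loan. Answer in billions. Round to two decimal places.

C$14.28 billion

Each bank lends a fraction (1 − rr) = 0.7246 of the deposit it receives, so Bank 5 receives 71.5·0.7246^4 and lends 71.5·0.7246^5 ≈ 14.2823 billion.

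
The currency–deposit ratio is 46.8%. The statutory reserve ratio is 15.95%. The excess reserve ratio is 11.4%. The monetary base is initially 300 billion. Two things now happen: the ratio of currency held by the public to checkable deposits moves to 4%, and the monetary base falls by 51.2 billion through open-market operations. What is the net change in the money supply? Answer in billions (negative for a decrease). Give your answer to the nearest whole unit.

231 billion

Before: m₁ = (1 + 0.468) / (0.1595 + 0.114 + 0.468) ≈ 1.9798, MB₁ = 300, so M₁ = 1.9798 × 300 = 593.94 billion.
After: m₂ = (1 + 0.04) / (0.1595 + 0.114 + 0.04) ≈ 3.3174, MB₂ = 300 − 51.2 = 248.8, so M₂ = 3.3174 × 248.8 ≈ 825.3691 billion.
ΔM = M₂ − M₁ = 825.3691 − 593.94 = 231.4291 billion.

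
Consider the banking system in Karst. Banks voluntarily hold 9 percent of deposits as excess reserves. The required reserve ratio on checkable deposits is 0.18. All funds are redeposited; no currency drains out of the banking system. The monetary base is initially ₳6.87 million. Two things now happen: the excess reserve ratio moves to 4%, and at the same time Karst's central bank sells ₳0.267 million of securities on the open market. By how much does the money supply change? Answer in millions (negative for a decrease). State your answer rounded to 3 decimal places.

Before: m₁ = 1 / (0.18 + 0.09) ≈ 3.70370, MB₁ = 6.87, so M₁ = 3.70370 × 6.87 ≈ 25.4444 million.
After: m₂ = 1 / (0.18 + 0.04) ≈ 4.54545, MB₂ = 6.87 − 0.267 = 6.603, so M₂ = 4.54545 × 6.603 ≈ 30.0136 million.
ΔM = M₂ − M₁ = 30.0136 − 25.4444 = 4.5692 million.

₳4.569 million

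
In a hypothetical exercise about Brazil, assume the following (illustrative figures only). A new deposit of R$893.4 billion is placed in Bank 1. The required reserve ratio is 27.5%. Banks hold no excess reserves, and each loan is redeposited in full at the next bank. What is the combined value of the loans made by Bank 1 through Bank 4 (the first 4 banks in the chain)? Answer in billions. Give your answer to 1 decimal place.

R$1704.6 billion

Bank i lends (1 − rr)^i of the original deposit: Bank 1 lends 893.4·0.7250 = 647.7150, Bank 2 lends 893.4·0.7250² ≈ 469.5934, and so on.
Summing a geometric series: total = 893.4·[0.7250·(1 − 0.7250^4) / (1 − 0.7250)] ≈ 1704.5936 billion.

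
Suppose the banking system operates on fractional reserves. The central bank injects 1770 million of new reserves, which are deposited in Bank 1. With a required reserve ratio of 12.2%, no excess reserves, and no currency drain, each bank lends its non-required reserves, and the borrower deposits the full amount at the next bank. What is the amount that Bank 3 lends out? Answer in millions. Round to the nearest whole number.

1198 million

Each bank lends a fraction (1 − rr) = 0.8780 of the deposit it receives, so Bank 3 receives 1770·0.8780^2 and lends 1770·0.8780^3 ≈ 1198.0000 million.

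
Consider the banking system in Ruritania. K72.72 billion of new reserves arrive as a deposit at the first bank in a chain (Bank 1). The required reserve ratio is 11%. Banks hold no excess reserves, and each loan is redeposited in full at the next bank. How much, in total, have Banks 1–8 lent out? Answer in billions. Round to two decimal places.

K356.75 billion

Bank i lends (1 − rr)^i of the original deposit: Bank 1 lends 72.72·0.8900 = 64.7208, Bank 2 lends 72.72·0.8900² ≈ 57.6015, and so on.
Summing a geometric series: total = 72.72·[0.8900·(1 − 0.8900^8) / (1 − 0.8900)] ≈ 356.7535 billion.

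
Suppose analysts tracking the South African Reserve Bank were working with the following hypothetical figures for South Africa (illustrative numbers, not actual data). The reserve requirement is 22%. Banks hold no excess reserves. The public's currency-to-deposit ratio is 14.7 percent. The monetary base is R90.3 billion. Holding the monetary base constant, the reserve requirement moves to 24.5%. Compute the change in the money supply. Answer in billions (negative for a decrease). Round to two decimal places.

-18.00 billion

Initially m₁ = (1 + 0.147) / (0.22 + 0.147) ≈ 3.12534, so M₁ = 3.12534 × 90.3 ≈ 282.2182 billion.
After the change m₂ = (1 + 0.147) / (0.245 + 0.147) ≈ 2.92602, so M₂ = 2.92602 × 90.3 ≈ 264.2196 billion.
ΔM = M₂ − M₁ = 264.2196 − 282.2182 = -17.9986 billion.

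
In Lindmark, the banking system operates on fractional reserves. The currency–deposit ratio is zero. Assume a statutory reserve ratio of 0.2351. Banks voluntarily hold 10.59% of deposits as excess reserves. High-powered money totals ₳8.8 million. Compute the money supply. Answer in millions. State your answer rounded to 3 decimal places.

The money multiplier is m = 1 / (rr + e) = 1 / (0.2351 + 0.1059) ≈ 2.93255.
So M = m × MB = 2.93255 × 8.8 ≈ 25.8064 million.

₳25.806 million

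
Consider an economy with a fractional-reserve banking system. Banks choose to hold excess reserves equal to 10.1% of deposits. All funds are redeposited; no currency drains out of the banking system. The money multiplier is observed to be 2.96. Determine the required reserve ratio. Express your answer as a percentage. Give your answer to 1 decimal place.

23.7%

Using m = 2.96. Since m = (1 + c)/(c + rr + e), the denominator satisfies c + rr + e = (1 + c)/m = (1 + 0) / 2.96 ≈ 0.337838.
With c = 0 and e = 0.101, the required reserve ratio is 0.337838 − 0 − 0.101 = 0.236838.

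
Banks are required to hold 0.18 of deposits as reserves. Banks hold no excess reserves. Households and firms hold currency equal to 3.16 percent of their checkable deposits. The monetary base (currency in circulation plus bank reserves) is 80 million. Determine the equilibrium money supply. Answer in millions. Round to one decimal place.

390.0 million

The money multiplier is m = (1 + c) / (rr + c) = (1 + 0.0316) / (0.18 + 0.0316) ≈ 4.8752.
So M = m × MB = 4.8752 × 80 = 390.016 million.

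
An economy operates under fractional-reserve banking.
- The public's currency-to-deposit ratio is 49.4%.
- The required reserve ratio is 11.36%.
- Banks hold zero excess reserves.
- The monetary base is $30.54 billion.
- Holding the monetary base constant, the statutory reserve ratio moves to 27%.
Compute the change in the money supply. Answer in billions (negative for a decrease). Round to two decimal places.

Initially m₁ = (1 + 0.494) / (0.1136 + 0.494) ≈ 2.45885, so M₁ = 2.45885 × 30.54 ≈ 75.0933 billion.
After the change m₂ = (1 + 0.494) / (0.27 + 0.494) ≈ 1.95550, so M₂ = 1.95550 × 30.54 ≈ 59.721 billion.
ΔM = M₂ − M₁ = 59.721 − 75.0933 = -15.3723 billion.

-15.37 billion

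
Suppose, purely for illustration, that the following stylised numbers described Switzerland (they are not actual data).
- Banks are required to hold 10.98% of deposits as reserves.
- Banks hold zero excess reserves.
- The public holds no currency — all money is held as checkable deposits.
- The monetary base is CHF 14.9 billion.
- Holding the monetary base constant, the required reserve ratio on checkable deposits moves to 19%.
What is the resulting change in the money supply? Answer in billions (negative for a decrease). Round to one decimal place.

-57.3 billion

Initially m₁ = 1 / (0.1098) ≈ 9.1075, so M₁ = 9.1075 × 14.9 ≈ 135.7018 billion.
After the change m₂ = 1 / (0.19) ≈ 5.2632, so M₂ = 5.2632 × 14.9 ≈ 78.4217 billion.
ΔM = M₂ − M₁ = 78.4217 − 135.7018 = -57.2801 billion.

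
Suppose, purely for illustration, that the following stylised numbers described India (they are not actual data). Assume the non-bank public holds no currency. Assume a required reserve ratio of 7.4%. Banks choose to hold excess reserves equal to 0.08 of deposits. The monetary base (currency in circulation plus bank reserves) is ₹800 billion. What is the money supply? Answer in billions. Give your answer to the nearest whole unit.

The money multiplier is m = 1 / (rr + e) = 1 / (0.074 + 0.08) ≈ 6.4935.
So M = m × MB = 6.4935 × 800 = 5194.8 billion.

₹5195 billion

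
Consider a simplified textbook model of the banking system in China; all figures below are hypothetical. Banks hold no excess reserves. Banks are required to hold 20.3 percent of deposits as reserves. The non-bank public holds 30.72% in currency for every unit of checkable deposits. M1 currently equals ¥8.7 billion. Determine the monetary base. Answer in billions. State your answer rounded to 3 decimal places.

The money multiplier is m = (1 + c) / (rr + c) = (1 + 0.3072) / (0.203 + 0.3072) ≈ 2.56213.
MB = M / m = 8.7 / 2.56213 ≈ 3.3956 billion.

¥3.396 billion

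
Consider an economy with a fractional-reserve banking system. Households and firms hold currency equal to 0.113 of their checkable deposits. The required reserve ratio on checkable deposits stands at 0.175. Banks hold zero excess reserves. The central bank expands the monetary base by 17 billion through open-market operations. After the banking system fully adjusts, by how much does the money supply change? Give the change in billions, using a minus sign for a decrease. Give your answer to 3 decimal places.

The money multiplier is m = (1 + c) / (rr + c) = (1 + 0.113) / (0.175 + 0.113) ≈ 3.864583.
The purchase adds 17 billion of base, so ΔM = m × ΔMB = 3.864583 × (+17) ≈ 65.6979 billion.

65.698 billion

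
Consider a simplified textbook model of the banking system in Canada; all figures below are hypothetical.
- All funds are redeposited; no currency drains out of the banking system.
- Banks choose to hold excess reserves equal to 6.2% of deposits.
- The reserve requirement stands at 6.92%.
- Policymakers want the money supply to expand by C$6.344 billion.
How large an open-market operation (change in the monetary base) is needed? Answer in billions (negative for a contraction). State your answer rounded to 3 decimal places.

The money multiplier is m = 1 / (rr + e) = 1 / (0.0692 + 0.062) ≈ 7.62195.
ΔMB = ΔM / m = (+6.344) / 7.62195 ≈ 0.8323 billion.

C$0.832 billion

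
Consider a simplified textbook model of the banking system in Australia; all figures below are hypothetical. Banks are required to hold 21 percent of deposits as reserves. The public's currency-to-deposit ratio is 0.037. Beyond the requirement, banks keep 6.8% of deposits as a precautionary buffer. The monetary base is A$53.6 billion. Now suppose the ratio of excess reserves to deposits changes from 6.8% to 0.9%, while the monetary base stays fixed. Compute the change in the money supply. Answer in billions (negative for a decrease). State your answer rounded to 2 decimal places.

Initially m₁ = (1 + 0.037) / (0.21 + 0.068 + 0.037) ≈ 3.29206, so M₁ = 3.29206 × 53.6 ≈ 176.4544 billion.
After the change m₂ = (1 + 0.037) / (0.21 + 0.009 + 0.037) ≈ 4.05078, so M₂ = 4.05078 × 53.6 ≈ 217.1218 billion.
ΔM = M₂ − M₁ = 217.1218 − 176.4544 = 40.6674 billion.

A$40.67 billion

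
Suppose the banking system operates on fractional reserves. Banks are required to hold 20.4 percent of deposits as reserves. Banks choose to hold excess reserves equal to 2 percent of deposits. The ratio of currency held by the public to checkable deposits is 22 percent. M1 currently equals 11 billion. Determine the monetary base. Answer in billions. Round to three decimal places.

The money multiplier is m = (1 + c) / (rr + e + c) = (1 + 0.22) / (0.204 + 0.02 + 0.22) ≈ 2.747748.
MB = M / m = 11 / 2.747748 ≈ 4.0033 billion.

4.003 billion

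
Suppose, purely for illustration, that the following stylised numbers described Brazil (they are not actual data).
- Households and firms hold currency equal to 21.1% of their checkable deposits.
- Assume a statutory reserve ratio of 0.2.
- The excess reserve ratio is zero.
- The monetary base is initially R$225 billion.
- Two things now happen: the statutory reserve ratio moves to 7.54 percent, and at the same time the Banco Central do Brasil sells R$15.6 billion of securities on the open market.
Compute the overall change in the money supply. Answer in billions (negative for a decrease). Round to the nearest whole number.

R$222 billion

Before: m₁ = (1 + 0.211) / (0.2 + 0.211) ≈ 2.9465, MB₁ = 225, so M₁ = 2.9465 × 225 = 662.9625 billion.
After: m₂ = (1 + 0.211) / (0.0754 + 0.211) ≈ 4.2284, MB₂ = 225 − 15.6 = 209.4, so M₂ = 4.2284 × 209.4 ≈ 885.427 billion.
ΔM = M₂ − M₁ = 885.427 − 662.9625 = 222.4645 billion.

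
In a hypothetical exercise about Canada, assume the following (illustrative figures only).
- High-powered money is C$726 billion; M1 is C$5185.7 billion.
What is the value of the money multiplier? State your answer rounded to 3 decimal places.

7.143

The money multiplier is m = M / MB = 5185.7 / 726 ≈ 7.14284.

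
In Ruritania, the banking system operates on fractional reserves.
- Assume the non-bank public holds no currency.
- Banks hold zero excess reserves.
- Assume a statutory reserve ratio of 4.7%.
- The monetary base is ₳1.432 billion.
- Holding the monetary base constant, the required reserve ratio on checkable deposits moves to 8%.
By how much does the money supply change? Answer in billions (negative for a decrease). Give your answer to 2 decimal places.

Initially m₁ = 1 / (0.047) ≈ 21.2766, so M₁ = 21.2766 × 1.432 ≈ 30.4681 billion.
After the change m₂ = 1 / (0.08) = 12.5, so M₂ = 12.5 × 1.432 = 17.9 billion.
ΔM = M₂ − M₁ = 17.9 − 30.4681 = -12.5681 billion.

-12.57 billion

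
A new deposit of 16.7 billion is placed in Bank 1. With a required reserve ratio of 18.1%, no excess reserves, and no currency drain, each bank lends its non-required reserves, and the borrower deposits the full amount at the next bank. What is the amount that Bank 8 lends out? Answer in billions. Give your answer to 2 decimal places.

Each bank lends a fraction (1 − rr) = 0.8190 of the deposit it receives, so Bank 8 receives 16.7·0.8190^7 and lends 16.7·0.8190^8 ≈ 3.3806 billion.

3.38 billion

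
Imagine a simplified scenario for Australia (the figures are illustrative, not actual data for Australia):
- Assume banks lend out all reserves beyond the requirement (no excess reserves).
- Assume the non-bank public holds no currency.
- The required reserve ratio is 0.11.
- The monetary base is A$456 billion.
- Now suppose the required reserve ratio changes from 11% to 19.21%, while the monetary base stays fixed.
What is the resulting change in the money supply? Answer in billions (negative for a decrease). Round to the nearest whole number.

-1772 billion

Initially m₁ = 1 / (0.11) ≈ 9.0909, so M₁ = 9.0909 × 456 = 4145.4504 billion.
After the change m₂ = 1 / (0.1921) ≈ 5.2056, so M₂ = 5.2056 × 456 = 2373.7536 billion.
ΔM = M₂ − M₁ = 2373.7536 − 4145.4504 = -1771.6968 billion.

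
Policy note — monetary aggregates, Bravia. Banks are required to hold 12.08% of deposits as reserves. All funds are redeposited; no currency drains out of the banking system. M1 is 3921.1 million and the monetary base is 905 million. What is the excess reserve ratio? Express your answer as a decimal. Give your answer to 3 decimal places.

Using m = M/MB = 3921.1/905 ≈ 4.332707. Since m = (1 + c)/(c + rr + e), the denominator satisfies c + rr + e = (1 + c)/m = (1 + 0) / 4.332707 ≈ 0.230803.
With c = 0 and rr = 0.1208, the excess reserve ratio is 0.230803 − 0 − 0.1208 = 0.110003.

0.110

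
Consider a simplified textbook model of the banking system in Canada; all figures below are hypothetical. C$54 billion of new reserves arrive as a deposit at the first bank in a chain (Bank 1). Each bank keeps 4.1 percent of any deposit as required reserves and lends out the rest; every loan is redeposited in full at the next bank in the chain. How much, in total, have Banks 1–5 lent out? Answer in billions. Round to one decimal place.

C$238.6 billion

Bank i lends (1 − rr)^i of the original deposit: Bank 1 lends 54·0.9590 = 51.7860, Bank 2 lends 54·0.9590² ≈ 49.6628, and so on.
Summing a geometric series: total = 54·[0.9590·(1 − 0.9590^5) / (1 − 0.9590)] ≈ 238.5506 billion.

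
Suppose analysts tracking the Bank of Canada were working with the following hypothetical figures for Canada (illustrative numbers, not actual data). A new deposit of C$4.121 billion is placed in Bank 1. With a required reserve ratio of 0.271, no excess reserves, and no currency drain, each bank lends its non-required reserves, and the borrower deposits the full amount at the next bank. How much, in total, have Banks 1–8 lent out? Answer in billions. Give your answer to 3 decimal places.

C$10.201 billion

Bank i lends (1 − rr)^i of the original deposit: Bank 1 lends 4.121·0.7290 ≈ 3.0042, Bank 2 lends 4.121·0.7290² ≈ 2.1901, and so on.
Summing a geometric series: total = 4.121·[0.7290·(1 − 0.7290^8) / (1 − 0.7290)] ≈ 10.2014 billion.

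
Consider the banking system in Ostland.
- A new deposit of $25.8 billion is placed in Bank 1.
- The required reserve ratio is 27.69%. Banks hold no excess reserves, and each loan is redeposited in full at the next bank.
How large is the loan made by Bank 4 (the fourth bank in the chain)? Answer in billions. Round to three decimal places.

Each bank lends a fraction (1 − rr) = 0.7231 of the deposit it receives, so Bank 4 receives 25.8·0.7231^3 and lends 25.8·0.7231^4 ≈ 7.0536 billion.

$7.054 billion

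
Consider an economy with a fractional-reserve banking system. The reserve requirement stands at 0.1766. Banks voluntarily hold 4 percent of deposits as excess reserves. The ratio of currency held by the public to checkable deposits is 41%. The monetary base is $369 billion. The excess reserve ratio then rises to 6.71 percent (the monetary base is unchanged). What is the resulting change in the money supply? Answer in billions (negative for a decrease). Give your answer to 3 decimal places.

-34.423 billion

Initially m₁ = (1 + 0.41) / (0.1766 + 0.04 + 0.41) ≈ 2.2502394, so M₁ = 2.2502394 × 369 ≈ 830.3383 billion.
After the change m₂ = (1 + 0.41) / (0.1766 + 0.0671 + 0.41) ≈ 2.1569527, so M₂ = 2.1569527 × 369 ≈ 795.9155 billion.
ΔM = M₂ − M₁ = 795.9155 − 830.3383 = -34.4228 billion.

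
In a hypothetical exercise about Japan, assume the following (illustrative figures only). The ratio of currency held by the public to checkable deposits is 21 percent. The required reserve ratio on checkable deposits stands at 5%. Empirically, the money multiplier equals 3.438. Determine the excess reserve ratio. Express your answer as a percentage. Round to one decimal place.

9.2%

Using m = 3.438. Since m = (1 + c)/(c + rr + e), the denominator satisfies c + rr + e = (1 + c)/m = (1 + 0.21) / 3.438 ≈ 0.351949.
With c = 0.21 and rr = 0.05, the excess reserve ratio is 0.351949 − 0.21 − 0.05 = 0.091949.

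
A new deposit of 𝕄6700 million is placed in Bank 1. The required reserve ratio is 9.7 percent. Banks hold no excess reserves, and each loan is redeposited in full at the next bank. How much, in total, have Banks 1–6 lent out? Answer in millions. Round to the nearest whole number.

Bank i lends (1 − rr)^i of the original deposit: Bank 1 lends 6700·0.9030 = 6050.1000, Bank 2 lends 6700·0.9030² = 5463.2403, and so on.
Summing a geometric series: total = 6700·[0.9030·(1 − 0.9030^6) / (1 − 0.9030)] ≈ 28556.5476 million.

𝕄28557 million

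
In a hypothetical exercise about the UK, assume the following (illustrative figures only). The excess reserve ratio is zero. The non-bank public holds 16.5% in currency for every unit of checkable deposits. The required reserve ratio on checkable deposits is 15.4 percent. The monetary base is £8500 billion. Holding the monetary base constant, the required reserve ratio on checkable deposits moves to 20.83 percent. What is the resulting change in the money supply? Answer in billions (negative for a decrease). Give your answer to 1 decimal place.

-4515.4 billion

Initially m₁ = (1 + 0.165) / (0.154 + 0.165) ≈ 3.652038, so M₁ = 3.652038 × 8500 = 31042.323 billion.
After the change m₂ = (1 + 0.165) / (0.2083 + 0.165) ≈ 3.120814, so M₂ = 3.120814 × 8500 = 26526.919 billion.
ΔM = M₂ − M₁ = 26526.919 − 31042.323 = -4515.404 billion.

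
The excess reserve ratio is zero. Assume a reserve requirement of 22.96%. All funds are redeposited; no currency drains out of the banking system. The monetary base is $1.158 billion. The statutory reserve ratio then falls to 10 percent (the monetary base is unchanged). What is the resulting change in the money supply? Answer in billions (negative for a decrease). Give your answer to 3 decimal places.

$6.536 billion

Initially m₁ = 1 / (0.2296) ≈ 4.35540, so M₁ = 4.35540 × 1.158 ≈ 5.0436 billion.
After the change m₂ = 1 / (0.1) = 10, so M₂ = 10 × 1.158 = 11.58 billion.
ΔM = M₂ − M₁ = 11.58 − 5.0436 = 6.5364 billion.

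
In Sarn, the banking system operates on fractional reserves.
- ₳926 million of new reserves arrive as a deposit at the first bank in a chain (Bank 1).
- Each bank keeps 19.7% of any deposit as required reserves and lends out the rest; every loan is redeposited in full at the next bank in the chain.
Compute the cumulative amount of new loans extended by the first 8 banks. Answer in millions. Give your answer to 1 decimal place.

₳3122.0 million

Bank i lends (1 − rr)^i of the original deposit: Bank 1 lends 926·0.8030 = 743.5780, Bank 2 lends 926·0.8030² ≈ 597.0931, and so on.
Summing a geometric series: total = 926·[0.8030·(1 − 0.8030^8) / (1 − 0.8030)] ≈ 3122.0014 million.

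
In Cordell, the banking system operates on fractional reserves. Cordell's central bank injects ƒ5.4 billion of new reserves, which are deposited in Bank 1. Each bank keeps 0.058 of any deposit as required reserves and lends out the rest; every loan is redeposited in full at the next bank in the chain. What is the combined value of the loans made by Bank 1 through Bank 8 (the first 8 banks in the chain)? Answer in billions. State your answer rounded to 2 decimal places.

Bank i lends (1 − rr)^i of the original deposit: Bank 1 lends 5.4·0.9420 = 5.0868, Bank 2 lends 5.4·0.9420² ≈ 4.7918, and so on.
Summing a geometric series: total = 5.4·[0.9420·(1 − 0.9420^8) / (1 − 0.9420)] ≈ 33.3254 billion.

ƒ33.33 billion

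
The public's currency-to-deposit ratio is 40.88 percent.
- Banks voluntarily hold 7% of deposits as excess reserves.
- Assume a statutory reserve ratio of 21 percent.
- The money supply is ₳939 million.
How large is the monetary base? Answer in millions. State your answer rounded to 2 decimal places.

The money multiplier is m = (1 + c) / (rr + e + c) = (1 + 0.4088) / (0.21 + 0.07 + 0.4088) ≈ 2.045296.
MB = M / m = 939 / 2.045296 ≈ 459.1023 million.

₳459.10 million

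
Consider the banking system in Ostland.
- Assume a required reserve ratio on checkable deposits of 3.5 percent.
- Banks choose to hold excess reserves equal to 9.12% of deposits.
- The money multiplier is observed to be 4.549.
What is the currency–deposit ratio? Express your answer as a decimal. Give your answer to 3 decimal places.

Using m = 4.549. From m = (1 + c)/(c + rr + e), rearranging gives 1 + c = m·(c + rr + e), so c·(1 − m) = m·(rr + e) − 1.
Hence c = [m·(rr + e) − 1]/(1 − m) = [4.549 × (0.035 + 0.0912) − 1] / (1 − 4.549) ≈ 0.120010.

0.120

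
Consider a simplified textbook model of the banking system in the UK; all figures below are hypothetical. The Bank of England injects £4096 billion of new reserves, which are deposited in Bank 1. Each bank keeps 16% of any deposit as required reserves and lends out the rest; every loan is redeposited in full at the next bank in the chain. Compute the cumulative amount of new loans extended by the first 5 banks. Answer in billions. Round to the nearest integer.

Bank i lends (1 − rr)^i of the original deposit: Bank 1 lends 4096·0.8400 = 3440.6400, Bank 2 lends 4096·0.8400² = 2890.1376, and so on.
Summing a geometric series: total = 4096·[0.8400·(1 − 0.8400^5) / (1 − 0.8400)] ≈ 12510.7704 billion.

£12511 billion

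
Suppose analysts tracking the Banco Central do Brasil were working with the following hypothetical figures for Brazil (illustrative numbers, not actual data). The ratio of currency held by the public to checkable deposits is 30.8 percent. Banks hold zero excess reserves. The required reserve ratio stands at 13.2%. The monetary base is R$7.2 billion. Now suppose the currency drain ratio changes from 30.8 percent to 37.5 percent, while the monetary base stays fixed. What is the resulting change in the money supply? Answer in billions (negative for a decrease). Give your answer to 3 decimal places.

-1.877 billion

Initially m₁ = (1 + 0.308) / (0.132 + 0.308) ≈ 2.97273, so M₁ = 2.97273 × 7.2 ≈ 21.4037 billion.
After the change m₂ = (1 + 0.375) / (0.132 + 0.375) ≈ 2.71203, so M₂ = 2.71203 × 7.2 ≈ 19.5266 billion.
ΔM = M₂ − M₁ = 19.5266 − 21.4037 = -1.8771 billion.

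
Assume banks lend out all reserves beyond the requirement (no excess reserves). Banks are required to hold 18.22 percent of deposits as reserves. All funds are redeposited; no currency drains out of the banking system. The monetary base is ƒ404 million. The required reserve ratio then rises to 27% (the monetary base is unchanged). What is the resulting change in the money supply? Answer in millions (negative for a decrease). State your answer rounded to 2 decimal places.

Initially m₁ = 1 / (0.1822) ≈ 5.488474, so M₁ = 5.488474 × 404 ≈ 2217.3435 million.
After the change m₂ = 1 / (0.27) ≈ 3.703704, so M₂ = 3.703704 × 404 ≈ 1496.2964 million.
ΔM = M₂ − M₁ = 1496.2964 − 2217.3435 = -721.0471 million.

-721.05 million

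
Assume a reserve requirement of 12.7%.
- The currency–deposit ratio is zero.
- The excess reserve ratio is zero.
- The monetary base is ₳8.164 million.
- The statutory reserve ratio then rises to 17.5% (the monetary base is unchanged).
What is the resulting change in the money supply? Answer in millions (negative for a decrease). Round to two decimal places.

Initially m₁ = 1 / (0.127) ≈ 7.8740, so M₁ = 7.8740 × 8.164 ≈ 64.2833 million.
After the change m₂ = 1 / (0.175) ≈ 5.7143, so M₂ = 5.7143 × 8.164 ≈ 46.6515 million.
ΔM = M₂ − M₁ = 46.6515 − 64.2833 = -17.6318 million.

-17.63 million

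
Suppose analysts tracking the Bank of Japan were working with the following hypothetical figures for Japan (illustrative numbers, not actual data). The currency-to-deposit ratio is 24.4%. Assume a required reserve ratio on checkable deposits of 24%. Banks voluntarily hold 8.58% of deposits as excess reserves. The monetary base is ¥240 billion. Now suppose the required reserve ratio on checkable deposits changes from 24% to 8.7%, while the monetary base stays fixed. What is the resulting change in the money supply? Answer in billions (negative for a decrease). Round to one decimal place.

Initially m₁ = (1 + 0.244) / (0.24 + 0.0858 + 0.244) ≈ 2.18322, so M₁ = 2.18322 × 240 = 523.9728 billion.
After the change m₂ = (1 + 0.244) / (0.087 + 0.0858 + 0.244) ≈ 2.98464, so M₂ = 2.98464 × 240 = 716.3136 billion.
ΔM = M₂ − M₁ = 716.3136 − 523.9728 = 192.3408 billion.

¥192.3 billion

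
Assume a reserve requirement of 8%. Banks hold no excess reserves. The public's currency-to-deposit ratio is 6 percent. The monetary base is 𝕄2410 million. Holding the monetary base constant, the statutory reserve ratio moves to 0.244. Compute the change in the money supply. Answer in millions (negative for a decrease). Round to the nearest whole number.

-9844 million

Initially m₁ = (1 + 0.06) / (0.08 + 0.06) ≈ 7.57143, so M₁ = 7.57143 × 2410 = 18247.1463 million.
After the change m₂ = (1 + 0.06) / (0.244 + 0.06) ≈ 3.48684, so M₂ = 3.48684 × 2410 = 8403.2844 million.
ΔM = M₂ − M₁ = 8403.2844 − 18247.1463 = -9843.8619 million.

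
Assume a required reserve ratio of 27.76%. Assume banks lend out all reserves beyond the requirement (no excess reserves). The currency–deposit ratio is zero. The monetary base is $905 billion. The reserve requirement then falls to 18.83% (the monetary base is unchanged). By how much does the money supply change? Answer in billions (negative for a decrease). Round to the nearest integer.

$1546 billion

Initially m₁ = 1 / (0.2776) ≈ 3.6023, so M₁ = 3.6023 × 905 = 3260.0815 billion.
After the change m₂ = 1 / (0.1883) ≈ 5.3107, so M₂ = 5.3107 × 905 = 4806.1835 billion.
ΔM = M₂ − M₁ = 4806.1835 − 3260.0815 = 1546.102 billion.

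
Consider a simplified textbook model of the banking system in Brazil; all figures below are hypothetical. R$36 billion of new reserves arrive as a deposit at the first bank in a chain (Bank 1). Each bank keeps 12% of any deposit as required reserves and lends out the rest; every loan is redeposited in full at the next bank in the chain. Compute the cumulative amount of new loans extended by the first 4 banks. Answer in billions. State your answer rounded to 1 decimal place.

Bank i lends (1 − rr)^i of the original deposit: Bank 1 lends 36·0.8800 = 31.6800, Bank 2 lends 36·0.8800² = 27.8784, and so on.
Summing a geometric series: total = 36·[0.8800·(1 − 0.8800^4) / (1 − 0.8800)] ≈ 105.6804 billion.

R$105.7 billion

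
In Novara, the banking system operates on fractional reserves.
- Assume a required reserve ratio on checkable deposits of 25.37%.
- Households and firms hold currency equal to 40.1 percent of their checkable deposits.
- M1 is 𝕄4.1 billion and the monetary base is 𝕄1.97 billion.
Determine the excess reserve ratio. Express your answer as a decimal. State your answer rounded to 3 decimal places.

Using m = M/MB = 4.1/1.97 ≈ 2.081218. Since m = (1 + c)/(c + rr + e), the denominator satisfies c + rr + e = (1 + c)/m = (1 + 0.401) / 2.081218 ≈ 0.673164.
With c = 0.401 and rr = 0.2537, the excess reserve ratio is 0.673164 − 0.401 − 0.2537 = 0.018464.

0.018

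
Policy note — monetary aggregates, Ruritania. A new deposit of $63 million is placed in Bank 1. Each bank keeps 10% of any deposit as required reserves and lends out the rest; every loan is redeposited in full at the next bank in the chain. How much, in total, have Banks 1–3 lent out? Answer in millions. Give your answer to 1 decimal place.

$153.7 million

Bank i lends (1 − rr)^i of the original deposit: Bank 1 lends 63·0.9000 = 56.7000, Bank 2 lends 63·0.9000² = 51.0300, and so on.
Summing a geometric series: total = 63·[0.9000·(1 − 0.9000^3) / (1 − 0.9000)] = 153.6570 million.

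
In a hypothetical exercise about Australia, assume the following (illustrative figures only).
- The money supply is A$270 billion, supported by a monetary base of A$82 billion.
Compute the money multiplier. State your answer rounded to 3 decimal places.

3.293

The money multiplier is m = M / MB = 270 / 82 ≈ 3.29268.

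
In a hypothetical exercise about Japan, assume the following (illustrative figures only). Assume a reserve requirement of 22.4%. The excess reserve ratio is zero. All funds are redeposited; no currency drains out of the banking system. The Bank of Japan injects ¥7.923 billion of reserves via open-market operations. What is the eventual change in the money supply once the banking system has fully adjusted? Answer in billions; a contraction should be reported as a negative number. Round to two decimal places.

The simple money multiplier is m = 1/rr = 1/0.224 ≈ 4.4643.
An open-market purchase increases the monetary base by 7.923 billion, so ΔM = m × ΔMB = 4.4643 × 7.923 ≈ 35.3706 billion.

¥35.37 billion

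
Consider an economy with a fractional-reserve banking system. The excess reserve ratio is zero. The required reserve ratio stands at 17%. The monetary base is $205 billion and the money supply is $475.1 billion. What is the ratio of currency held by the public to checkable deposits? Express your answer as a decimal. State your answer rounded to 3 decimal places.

Using m = M/MB = 475.1/205 ≈ 2.317561. From m = (1 + c)/(c + rr + e), rearranging gives 1 + c = m·(c + rr + e), so c·(1 − m) = m·(rr + e) − 1.
Hence c = [m·(rr + e) − 1]/(1 − m) = [2.317561 × (0.17 + 0) − 1] / (1 − 2.317561) ≈ 0.459952.

0.460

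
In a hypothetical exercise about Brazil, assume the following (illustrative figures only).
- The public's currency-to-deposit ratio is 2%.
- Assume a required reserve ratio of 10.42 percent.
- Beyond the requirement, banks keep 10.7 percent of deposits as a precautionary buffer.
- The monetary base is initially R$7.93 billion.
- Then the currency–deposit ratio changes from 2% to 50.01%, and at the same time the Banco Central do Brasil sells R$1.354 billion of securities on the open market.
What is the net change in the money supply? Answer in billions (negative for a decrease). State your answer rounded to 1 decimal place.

-21.1 billion

Before: m₁ = (1 + 0.02) / (0.1042 + 0.107 + 0.02) ≈ 4.4118, MB₁ = 7.93, so M₁ = 4.4118 × 7.93 ≈ 34.9856 billion.
After: m₂ = (1 + 0.5001) / (0.1042 + 0.107 + 0.5001) ≈ 2.1090, MB₂ = 7.93 − 1.354 = 6.576, so M₂ = 2.1090 × 6.576 ≈ 13.8688 billion.
ΔM = M₂ − M₁ = 13.8688 − 34.9856 = -21.1168 billion.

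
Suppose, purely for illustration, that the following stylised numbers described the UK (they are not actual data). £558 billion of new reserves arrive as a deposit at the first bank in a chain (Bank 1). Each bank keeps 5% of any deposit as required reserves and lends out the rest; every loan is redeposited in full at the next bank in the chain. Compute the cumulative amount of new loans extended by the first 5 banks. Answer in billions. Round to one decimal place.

Bank i lends (1 − rr)^i of the original deposit: Bank 1 lends 558·0.9500 = 530.1000, Bank 2 lends 558·0.9500² = 503.5950, and so on.
Summing a geometric series: total = 558·[0.9500·(1 − 0.9500^5) / (1 − 0.9500)] ≈ 2398.3745 billion.

£2398.4 billion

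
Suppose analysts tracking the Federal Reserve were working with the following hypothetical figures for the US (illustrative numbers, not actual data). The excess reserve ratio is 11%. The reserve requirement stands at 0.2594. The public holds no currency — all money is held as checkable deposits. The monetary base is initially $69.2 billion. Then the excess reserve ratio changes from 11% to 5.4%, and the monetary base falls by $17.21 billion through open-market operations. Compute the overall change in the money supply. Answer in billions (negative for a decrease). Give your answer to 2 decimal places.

-21.44 billion

Before: m₁ = 1 / (0.2594 + 0.11) ≈ 2.70709, MB₁ = 69.2, so M₁ = 2.70709 × 69.2 ≈ 187.3306 billion.
After: m₂ = 1 / (0.2594 + 0.054) ≈ 3.19081, MB₂ = 69.2 − 17.21 = 51.99, so M₂ = 3.19081 × 51.99 ≈ 165.8902 billion.
ΔM = M₂ − M₁ = 165.8902 − 187.3306 = -21.4404 billion.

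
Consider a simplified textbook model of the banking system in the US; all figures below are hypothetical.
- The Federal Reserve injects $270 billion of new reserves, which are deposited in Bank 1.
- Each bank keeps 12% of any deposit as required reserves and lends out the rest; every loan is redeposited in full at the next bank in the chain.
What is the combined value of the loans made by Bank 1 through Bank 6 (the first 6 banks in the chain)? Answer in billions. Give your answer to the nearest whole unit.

Bank i lends (1 − rr)^i of the original deposit: Bank 1 lends 270·0.8800 = 237.6000, Bank 2 lends 270·0.8800² = 209.0880, and so on.
Summing a geometric series: total = 270·[0.8800·(1 − 0.8800^6) / (1 − 0.8800)] ≈ 1060.4799 billion.

$1060 billion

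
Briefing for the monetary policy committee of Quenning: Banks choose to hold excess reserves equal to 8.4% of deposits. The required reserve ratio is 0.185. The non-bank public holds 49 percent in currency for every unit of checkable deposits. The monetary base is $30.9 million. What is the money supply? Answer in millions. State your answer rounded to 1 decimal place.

The money multiplier is m = (1 + c) / (rr + e + c) = (1 + 0.49) / (0.185 + 0.084 + 0.49) ≈ 1.9631.
So M = m × MB = 1.9631 × 30.9 ≈ 60.6598 million.

$60.7 million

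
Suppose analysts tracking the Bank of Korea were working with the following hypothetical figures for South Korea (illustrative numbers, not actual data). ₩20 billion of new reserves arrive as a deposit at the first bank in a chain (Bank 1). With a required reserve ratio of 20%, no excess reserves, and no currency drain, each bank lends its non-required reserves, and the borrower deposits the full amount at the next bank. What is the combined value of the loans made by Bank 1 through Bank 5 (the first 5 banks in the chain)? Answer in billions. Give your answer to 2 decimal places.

Bank i lends (1 − rr)^i of the original deposit: Bank 1 lends 20·0.8000 = 16.0000, Bank 2 lends 20·0.8000² = 12.8000, and so on.
Summing a geometric series: total = 20·[0.8000·(1 − 0.8000^5) / (1 − 0.8000)] = 53.7856 billion.

₩53.79 billion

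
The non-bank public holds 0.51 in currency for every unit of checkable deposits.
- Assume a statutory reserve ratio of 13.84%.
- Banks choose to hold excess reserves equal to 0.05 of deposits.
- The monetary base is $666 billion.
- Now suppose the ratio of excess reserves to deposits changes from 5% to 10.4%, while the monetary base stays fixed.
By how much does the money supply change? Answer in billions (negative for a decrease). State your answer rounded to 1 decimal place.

-103.3 billion

Initially m₁ = (1 + 0.51) / (0.1384 + 0.05 + 0.51) ≈ 2.16208, so M₁ = 2.16208 × 666 ≈ 1439.9453 billion.
After the change m₂ = (1 + 0.51) / (0.1384 + 0.104 + 0.51) ≈ 2.00691, so M₂ = 2.00691 × 666 ≈ 1336.6021 billion.
ΔM = M₂ − M₁ = 1336.6021 − 1439.9453 = -103.3432 billion.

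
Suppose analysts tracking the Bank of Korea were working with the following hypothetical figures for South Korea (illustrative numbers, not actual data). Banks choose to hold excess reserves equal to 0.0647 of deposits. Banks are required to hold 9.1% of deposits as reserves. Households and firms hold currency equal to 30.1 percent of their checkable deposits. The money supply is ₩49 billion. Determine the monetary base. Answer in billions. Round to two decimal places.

The money multiplier is m = (1 + c) / (rr + e + c) = (1 + 0.301) / (0.091 + 0.0647 + 0.301) ≈ 2.84870.
MB = M / m = 49 / 2.84870 ≈ 17.2008 billion.

₩17.20 billion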